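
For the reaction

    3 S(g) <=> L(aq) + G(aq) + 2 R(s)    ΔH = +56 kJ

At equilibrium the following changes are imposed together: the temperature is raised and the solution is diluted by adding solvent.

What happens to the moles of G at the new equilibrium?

increases

The forward reaction is endothermic. Raising T favours the endothermic direction — shift to the right.
Dilution lowers every aqueous concentration by the same factor. Δn_aq = 2 − 0 = +2, so the system shifts toward the side with more dissolved moles — to the right.
The net shift is to the right. G is a product, so its amount increases.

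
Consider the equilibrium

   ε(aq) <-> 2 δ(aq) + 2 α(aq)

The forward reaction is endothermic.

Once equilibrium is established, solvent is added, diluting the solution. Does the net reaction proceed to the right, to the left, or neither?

right

Dilution lowers every aqueous concentration by the same factor. Δn_aq = 4 − 1 = +3, so the system shifts toward the side with more dissolved moles — to the right.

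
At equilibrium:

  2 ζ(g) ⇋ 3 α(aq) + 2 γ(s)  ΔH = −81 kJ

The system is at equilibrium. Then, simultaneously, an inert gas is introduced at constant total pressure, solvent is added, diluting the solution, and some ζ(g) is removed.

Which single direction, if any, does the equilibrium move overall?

Adding inert gas at constant total pressure expands the volume and lowers every reacting partial pressure. With Δn_gas = 0 − 2 = -2, Q moves away from K toward the side with fewer gas moles, so the system shifts toward the side with more gas moles — to the left.
Dilution lowers every aqueous concentration by the same factor. Δn_aq = 3 − 0 = +3, so the system shifts toward the side with more dissolved moles — to the right.
Removing ζ (g), a reactant, drives the reaction to the left.
The individual effects push in opposite directions; without quantitative information the net direction cannot be determined.

cannot be determined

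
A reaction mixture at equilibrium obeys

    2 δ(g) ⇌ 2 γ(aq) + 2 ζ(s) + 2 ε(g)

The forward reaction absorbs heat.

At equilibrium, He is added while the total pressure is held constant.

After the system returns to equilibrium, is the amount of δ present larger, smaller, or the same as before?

unchanged

Adding inert gas at constant total pressure expands the volume, scaling every reacting partial pressure by the same factor. Δn_gas = 2 − 2 = 0, so Q is unchanged — no shift.
No net shift occurs, so the amount of δ is unchanged.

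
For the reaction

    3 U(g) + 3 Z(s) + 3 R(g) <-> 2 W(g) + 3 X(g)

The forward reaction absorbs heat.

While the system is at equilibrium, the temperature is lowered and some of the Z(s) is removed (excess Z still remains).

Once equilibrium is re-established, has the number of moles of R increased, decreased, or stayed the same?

The forward reaction is endothermic. Lowering T favours the exothermic direction — shift to the left.
Z is a pure solid; its activity is 1 regardless of amount, so Q is unaffected — no shift from this change.
The net shift is to the left. R is a reactant, so its amount increases.

increases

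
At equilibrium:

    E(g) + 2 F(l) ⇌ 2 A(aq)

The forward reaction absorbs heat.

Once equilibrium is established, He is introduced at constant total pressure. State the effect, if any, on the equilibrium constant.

unchanged

The equilibrium constant depends only on temperature. This perturbation may move the position of equilibrium, but since T is unchanged, K itself is unchanged.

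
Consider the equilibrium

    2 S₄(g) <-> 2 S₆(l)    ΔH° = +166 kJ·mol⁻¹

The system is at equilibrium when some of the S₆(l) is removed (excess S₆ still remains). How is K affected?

The equilibrium constant depends only on temperature. This perturbation changes neither the position of equilibrium nor K.

unchanged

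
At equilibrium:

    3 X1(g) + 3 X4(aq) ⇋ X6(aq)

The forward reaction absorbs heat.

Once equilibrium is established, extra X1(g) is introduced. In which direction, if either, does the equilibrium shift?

Adding X1 (g), a reactant, drives the reaction to the right.

right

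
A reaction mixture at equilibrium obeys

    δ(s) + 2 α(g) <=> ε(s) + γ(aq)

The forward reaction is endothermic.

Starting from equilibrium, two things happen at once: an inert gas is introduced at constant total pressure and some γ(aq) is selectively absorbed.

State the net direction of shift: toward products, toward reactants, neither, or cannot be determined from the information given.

cannot be determined

Adding inert gas at constant total pressure expands the volume and lowers every reacting partial pressure. With Δn_gas = 0 − 2 = -2, Q moves away from K toward the side with fewer gas moles, so the system shifts toward the side with more gas moles — to the left.
Removing γ (aq), a product, drives the reaction to the right.
The individual effects push in opposite directions; without quantitative information the net direction cannot be determined.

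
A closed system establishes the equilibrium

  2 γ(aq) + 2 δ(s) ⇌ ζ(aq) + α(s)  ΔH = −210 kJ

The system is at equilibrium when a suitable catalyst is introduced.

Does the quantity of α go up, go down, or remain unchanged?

unchanged

A catalyst speeds both forward and reverse rates equally; it changes neither Q nor K — no shift from this change.
No net shift occurs, so the amount of α is unchanged.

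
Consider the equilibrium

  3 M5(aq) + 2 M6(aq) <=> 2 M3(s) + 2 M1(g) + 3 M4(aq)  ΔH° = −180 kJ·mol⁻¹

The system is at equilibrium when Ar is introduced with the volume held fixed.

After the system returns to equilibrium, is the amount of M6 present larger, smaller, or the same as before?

unchanged

At constant volume, adding an inert gas leaves every reacting species' partial pressure unchanged, so Q is unchanged — no shift from this change.
No net shift occurs, so the amount of M6 is unchanged.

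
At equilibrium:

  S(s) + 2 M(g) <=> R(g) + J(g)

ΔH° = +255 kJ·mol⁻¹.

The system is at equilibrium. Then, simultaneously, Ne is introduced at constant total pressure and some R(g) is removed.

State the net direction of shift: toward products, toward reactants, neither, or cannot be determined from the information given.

Adding inert gas at constant total pressure expands the volume, scaling every reacting partial pressure by the same factor. Δn_gas = 2 − 2 = 0, so Q is unchanged — no shift.
Removing R (g), a product, drives the reaction to the right.
Only the nonzero effect(s) matter; the net shift is to the right.

right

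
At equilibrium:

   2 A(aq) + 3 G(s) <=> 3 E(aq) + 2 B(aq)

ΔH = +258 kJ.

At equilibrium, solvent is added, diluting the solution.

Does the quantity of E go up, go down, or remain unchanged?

increases

Dilution lowers every aqueous concentration by the same factor. Δn_aq = 5 − 2 = +3, so the system shifts toward the side with more dissolved moles — to the right.
The net shift is to the right. E is a product, so its amount increases.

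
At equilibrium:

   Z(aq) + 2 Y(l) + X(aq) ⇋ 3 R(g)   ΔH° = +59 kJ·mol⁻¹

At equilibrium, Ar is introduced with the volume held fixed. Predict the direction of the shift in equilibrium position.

At constant volume, adding an inert gas leaves every reacting species' partial pressure unchanged, so Q is unchanged — no shift from this change.

no shift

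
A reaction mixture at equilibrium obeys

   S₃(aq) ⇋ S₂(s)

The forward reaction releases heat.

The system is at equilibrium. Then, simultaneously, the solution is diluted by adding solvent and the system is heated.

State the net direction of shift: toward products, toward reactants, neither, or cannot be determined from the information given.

left

Dilution lowers every aqueous concentration by the same factor. Δn_aq = 0 − 1 = -1, so the system shifts toward the side with more dissolved moles — to the left.
The forward reaction is exothermic. Raising T favours the endothermic direction — shift to the left.
All effects act in the same direction — net shift to the left.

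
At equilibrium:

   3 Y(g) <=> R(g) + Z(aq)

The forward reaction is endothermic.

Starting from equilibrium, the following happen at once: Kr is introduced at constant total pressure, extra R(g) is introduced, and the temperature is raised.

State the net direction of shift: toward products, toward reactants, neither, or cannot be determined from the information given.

Adding inert gas at constant total pressure expands the volume and lowers every reacting partial pressure. With Δn_gas = 1 − 3 = -2, Q moves away from K toward the side with fewer gas moles, so the system shifts toward the side with more gas moles — to the left.
Adding R (g), a product, drives the reaction to the left.
The forward reaction is endothermic. Raising T favours the endothermic direction — shift to the right.
The individual effects push in opposite directions; without quantitative information the net direction cannot be determined.

cannot be determined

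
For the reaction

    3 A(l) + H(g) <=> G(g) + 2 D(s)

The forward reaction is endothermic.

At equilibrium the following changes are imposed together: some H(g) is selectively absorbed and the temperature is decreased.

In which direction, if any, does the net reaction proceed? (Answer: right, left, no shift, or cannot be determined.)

Removing H (g), a reactant, drives the reaction to the left.
The forward reaction is endothermic. Lowering T favours the exothermic direction — shift to the left.
All effects act in the same direction — net shift to the left.

left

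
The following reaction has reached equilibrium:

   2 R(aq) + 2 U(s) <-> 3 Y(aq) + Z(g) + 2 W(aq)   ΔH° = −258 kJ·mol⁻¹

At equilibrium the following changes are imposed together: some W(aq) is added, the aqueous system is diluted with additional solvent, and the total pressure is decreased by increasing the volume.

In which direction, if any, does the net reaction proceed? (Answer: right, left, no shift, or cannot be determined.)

Adding W (aq), a product, drives the reaction to the left.
Dilution lowers every aqueous concentration by the same factor. Δn_aq = 5 − 2 = +3, so the system shifts toward the side with more dissolved moles — to the right.
Gas moles: reactants 0, products 1 (Δn_gas = +1). Expansion shifts the system toward the side with more moles of gas — to the right.
The individual effects push in opposite directions; without quantitative information the net direction cannot be determined.

cannot be determined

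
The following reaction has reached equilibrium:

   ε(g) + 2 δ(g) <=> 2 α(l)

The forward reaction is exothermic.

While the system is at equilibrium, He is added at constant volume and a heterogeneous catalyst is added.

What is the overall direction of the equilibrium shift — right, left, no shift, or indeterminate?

no shift

At constant volume, adding an inert gas leaves every reacting species' partial pressure unchanged, so Q is unchanged — no shift from this change.
A catalyst speeds both forward and reverse rates equally; it changes neither Q nor K — no shift from this change.
None of the changes alters Q relative to K, so there is no net shift.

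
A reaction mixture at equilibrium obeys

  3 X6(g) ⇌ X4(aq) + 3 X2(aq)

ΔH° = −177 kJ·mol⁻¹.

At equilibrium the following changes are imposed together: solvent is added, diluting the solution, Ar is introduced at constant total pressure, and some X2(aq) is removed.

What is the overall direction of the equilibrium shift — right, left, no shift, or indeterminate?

Dilution lowers every aqueous concentration by the same factor. Δn_aq = 4 − 0 = +4, so the system shifts toward the side with more dissolved moles — to the right.
Adding inert gas at constant total pressure expands the volume and lowers every reacting partial pressure. With Δn_gas = 0 − 3 = -3, Q moves away from K toward the side with fewer gas moles, so the system shifts toward the side with more gas moles — to the left.
Removing X2 (aq), a product, drives the reaction to the right.
The individual effects push in opposite directions; without quantitative information the net direction cannot be determined.

cannot be determined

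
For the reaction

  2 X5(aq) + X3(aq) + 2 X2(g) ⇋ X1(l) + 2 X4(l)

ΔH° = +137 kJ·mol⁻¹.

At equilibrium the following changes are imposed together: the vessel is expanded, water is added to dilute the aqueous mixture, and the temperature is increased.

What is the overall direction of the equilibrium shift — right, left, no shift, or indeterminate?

Gas moles: reactants 2, products 0 (Δn_gas = -2). Expansion shifts the system toward the side with more moles of gas — to the left.
Dilution lowers every aqueous concentration by the same factor. Δn_aq = 0 − 3 = -3, so the system shifts toward the side with more dissolved moles — to the left.
The forward reaction is endothermic. Raising T favours the endothermic direction — shift to the right.
The individual effects push in opposite directions; without quantitative information the net direction cannot be determined.

cannot be determined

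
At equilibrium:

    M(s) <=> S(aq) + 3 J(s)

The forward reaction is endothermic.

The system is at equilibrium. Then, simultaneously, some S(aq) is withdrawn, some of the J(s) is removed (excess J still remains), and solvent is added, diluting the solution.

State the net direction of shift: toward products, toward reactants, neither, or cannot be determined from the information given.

right

Removing S (aq), a product, drives the reaction to the right.
J is a pure solid; its activity is 1 regardless of amount, so Q is unaffected — no shift from this change.
Dilution lowers every aqueous concentration by the same factor. Δn_aq = 1 − 0 = +1, so the system shifts toward the side with more dissolved moles — to the right.
Only the nonzero effect(s) matter; the net shift is to the right.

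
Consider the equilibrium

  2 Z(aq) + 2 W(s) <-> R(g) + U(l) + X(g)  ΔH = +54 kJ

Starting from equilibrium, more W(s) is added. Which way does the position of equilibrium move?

W is a pure solid; its activity is 1 regardless of amount, so Q is unaffected — no shift from this change.

no shift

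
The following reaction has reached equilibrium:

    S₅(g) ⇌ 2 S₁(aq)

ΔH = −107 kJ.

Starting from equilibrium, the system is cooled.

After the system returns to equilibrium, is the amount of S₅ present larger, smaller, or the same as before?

The forward reaction is exothermic. Lowering T favours the exothermic direction — shift to the right.
The net shift is to the right. S₅ is a reactant, so its amount decreases.

decreases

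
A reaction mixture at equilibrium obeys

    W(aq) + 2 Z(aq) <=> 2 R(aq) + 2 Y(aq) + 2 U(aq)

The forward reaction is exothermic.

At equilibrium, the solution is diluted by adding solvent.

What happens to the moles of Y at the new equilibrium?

increases

Dilution lowers every aqueous concentration by the same factor. Δn_aq = 6 − 3 = +3, so the system shifts toward the side with more dissolved moles — to the right.
The net shift is to the right. Y is a product, so its amount increases.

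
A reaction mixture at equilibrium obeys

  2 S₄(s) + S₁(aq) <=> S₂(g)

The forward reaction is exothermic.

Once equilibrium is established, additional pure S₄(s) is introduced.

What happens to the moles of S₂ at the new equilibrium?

unchanged

S₄ is a pure solid; its activity is 1 regardless of amount, so Q is unaffected — no shift from this change.
No net shift occurs, so the amount of S₂ is unchanged.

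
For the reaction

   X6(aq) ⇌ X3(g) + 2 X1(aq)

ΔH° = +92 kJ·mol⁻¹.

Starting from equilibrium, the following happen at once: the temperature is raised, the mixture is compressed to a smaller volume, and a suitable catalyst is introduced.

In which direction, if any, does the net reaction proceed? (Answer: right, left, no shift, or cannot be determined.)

The forward reaction is endothermic. Raising T favours the endothermic direction — shift to the right.
Gas moles: reactants 0, products 1 (Δn_gas = +1). Compression shifts the system toward the side with fewer moles of gas — to the left.
A catalyst speeds both forward and reverse rates equally; it changes neither Q nor K — no shift from this change.
The individual effects push in opposite directions; without quantitative information the net direction cannot be determined.

cannot be determined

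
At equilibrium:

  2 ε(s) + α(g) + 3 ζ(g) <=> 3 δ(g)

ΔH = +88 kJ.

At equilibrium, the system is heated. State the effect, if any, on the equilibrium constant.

increases

K depends on temperature via the van 't Hoff relation. The forward reaction is endothermic, so raising T increases K.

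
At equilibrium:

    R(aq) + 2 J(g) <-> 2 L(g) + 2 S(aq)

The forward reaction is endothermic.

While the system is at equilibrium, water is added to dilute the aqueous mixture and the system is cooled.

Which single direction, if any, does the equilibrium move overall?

cannot be determined

Dilution lowers every aqueous concentration by the same factor. Δn_aq = 2 − 1 = +1, so the system shifts toward the side with more dissolved moles — to the right.
The forward reaction is endothermic. Lowering T favours the exothermic direction — shift to the left.
The individual effects push in opposite directions; without quantitative information the net direction cannot be determined.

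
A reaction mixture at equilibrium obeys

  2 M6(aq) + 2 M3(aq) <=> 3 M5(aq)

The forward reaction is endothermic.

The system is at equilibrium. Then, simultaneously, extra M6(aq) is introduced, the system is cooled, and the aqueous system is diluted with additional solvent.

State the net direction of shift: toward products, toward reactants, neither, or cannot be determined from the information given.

Adding M6 (aq), a reactant, drives the reaction to the right.
The forward reaction is endothermic. Lowering T favours the exothermic direction — shift to the left.
Dilution lowers every aqueous concentration by the same factor. Δn_aq = 3 − 4 = -1, so the system shifts toward the side with more dissolved moles — to the left.
The individual effects push in opposite directions; without quantitative information the net direction cannot be determined.

cannot be determined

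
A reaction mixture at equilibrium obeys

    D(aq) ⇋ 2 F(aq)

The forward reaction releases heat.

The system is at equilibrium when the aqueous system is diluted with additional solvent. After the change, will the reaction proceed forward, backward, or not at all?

right

Dilution lowers every aqueous concentration by the same factor. Δn_aq = 2 − 1 = +1, so the system shifts toward the side with more dissolved moles — to the right.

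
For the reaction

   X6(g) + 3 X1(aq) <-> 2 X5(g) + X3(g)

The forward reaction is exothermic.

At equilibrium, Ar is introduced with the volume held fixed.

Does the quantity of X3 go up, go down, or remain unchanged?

At constant volume, adding an inert gas leaves every reacting species' partial pressure unchanged, so Q is unchanged — no shift from this change.
No net shift occurs, so the amount of X3 is unchanged.

unchanged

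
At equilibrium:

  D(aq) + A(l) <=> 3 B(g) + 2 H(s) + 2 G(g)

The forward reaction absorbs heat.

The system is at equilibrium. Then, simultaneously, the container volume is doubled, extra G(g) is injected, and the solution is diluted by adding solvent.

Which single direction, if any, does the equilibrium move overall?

cannot be determined

Gas moles: reactants 0, products 5 (Δn_gas = +5). Expansion shifts the system toward the side with more moles of gas — to the right.
Adding G (g), a product, drives the reaction to the left.
Dilution lowers every aqueous concentration by the same factor. Δn_aq = 0 − 1 = -1, so the system shifts toward the side with more dissolved moles — to the left.
The individual effects push in opposite directions; without quantitative information the net direction cannot be determined.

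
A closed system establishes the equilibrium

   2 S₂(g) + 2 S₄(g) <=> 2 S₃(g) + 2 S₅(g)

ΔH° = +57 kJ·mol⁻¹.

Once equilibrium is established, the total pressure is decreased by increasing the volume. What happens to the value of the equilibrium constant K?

The equilibrium constant depends only on temperature. This perturbation changes neither the position of equilibrium nor K.

unchanged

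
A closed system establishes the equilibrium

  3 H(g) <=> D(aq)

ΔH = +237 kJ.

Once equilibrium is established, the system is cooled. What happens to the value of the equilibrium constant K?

K depends on temperature via the van 't Hoff relation. The forward reaction is endothermic, so lowering T decreases K.

decreases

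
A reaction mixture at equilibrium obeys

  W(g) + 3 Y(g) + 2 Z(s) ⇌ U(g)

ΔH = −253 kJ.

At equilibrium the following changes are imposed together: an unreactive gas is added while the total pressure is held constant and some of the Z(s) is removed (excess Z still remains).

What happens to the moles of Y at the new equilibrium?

Adding inert gas at constant total pressure expands the volume and lowers every reacting partial pressure. With Δn_gas = 1 − 4 = -3, Q moves away from K toward the side with fewer gas moles, so the system shifts toward the side with more gas moles — to the left.
Z is a pure solid; its activity is 1 regardless of amount, so Q is unaffected — no shift from this change.
The net shift is to the left. Y is a reactant, so its amount increases.

increases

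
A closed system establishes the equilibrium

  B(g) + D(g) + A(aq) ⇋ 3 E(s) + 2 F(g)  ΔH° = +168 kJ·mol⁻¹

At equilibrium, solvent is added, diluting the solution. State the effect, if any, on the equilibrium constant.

unchanged

The equilibrium constant depends only on temperature. This perturbation may move the position of equilibrium, but since T is unchanged, K itself is unchanged.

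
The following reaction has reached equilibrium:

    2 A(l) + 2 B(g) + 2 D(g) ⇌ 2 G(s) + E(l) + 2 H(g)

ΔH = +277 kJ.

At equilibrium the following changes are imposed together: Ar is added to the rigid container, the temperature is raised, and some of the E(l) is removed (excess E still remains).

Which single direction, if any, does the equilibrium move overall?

At constant volume, adding an inert gas leaves every reacting species' partial pressure unchanged, so Q is unchanged — no shift from this change.
The forward reaction is endothermic. Raising T favours the endothermic direction — shift to the right.
E is a pure liquid; its activity is 1 regardless of amount, so Q is unaffected — no shift from this change.
Only the nonzero effect(s) matter; the net shift is to the right.

right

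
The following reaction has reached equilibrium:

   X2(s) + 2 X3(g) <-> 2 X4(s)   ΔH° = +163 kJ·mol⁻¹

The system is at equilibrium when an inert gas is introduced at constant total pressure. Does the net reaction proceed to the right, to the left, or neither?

left

Adding inert gas at constant total pressure expands the volume and lowers every reacting partial pressure. With Δn_gas = 0 − 2 = -2, Q moves away from K toward the side with fewer gas moles, so the system shifts toward the side with more gas moles — to the left.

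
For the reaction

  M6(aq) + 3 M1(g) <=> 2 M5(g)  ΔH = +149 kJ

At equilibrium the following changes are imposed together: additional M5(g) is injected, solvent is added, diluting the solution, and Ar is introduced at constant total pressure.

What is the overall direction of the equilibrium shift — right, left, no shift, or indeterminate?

left

Adding M5 (g), a product, drives the reaction to the left.
Dilution lowers every aqueous concentration by the same factor. Δn_aq = 0 − 1 = -1, so the system shifts toward the side with more dissolved moles — to the left.
Adding inert gas at constant total pressure expands the volume and lowers every reacting partial pressure. With Δn_gas = 2 − 3 = -1, Q moves away from K toward the side with fewer gas moles, so the system shifts toward the side with more gas moles — to the left.
All effects act in the same direction — net shift to the left.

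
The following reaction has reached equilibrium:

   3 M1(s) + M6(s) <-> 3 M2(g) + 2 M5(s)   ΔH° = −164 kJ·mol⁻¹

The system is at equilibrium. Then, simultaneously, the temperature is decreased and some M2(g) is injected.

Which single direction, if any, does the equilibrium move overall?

cannot be determined

The forward reaction is exothermic. Lowering T favours the exothermic direction — shift to the right.
Adding M2 (g), a product, drives the reaction to the left.
The individual effects push in opposite directions; without quantitative information the net direction cannot be determined.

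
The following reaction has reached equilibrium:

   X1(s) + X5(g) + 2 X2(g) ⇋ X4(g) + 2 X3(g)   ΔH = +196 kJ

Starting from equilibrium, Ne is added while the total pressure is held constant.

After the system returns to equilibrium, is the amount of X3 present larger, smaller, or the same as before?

unchanged

Adding inert gas at constant total pressure expands the volume, scaling every reacting partial pressure by the same factor. Δn_gas = 3 − 3 = 0, so Q is unchanged — no shift.
No net shift occurs, so the amount of X3 is unchanged.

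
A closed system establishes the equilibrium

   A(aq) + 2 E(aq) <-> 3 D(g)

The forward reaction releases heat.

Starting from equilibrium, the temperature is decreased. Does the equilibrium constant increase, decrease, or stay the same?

K depends on temperature via the van 't Hoff relation. The forward reaction is exothermic, so lowering T increases K.

increases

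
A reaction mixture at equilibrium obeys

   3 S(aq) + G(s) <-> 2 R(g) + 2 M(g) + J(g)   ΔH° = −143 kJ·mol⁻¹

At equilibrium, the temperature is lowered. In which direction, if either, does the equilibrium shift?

The forward reaction is exothermic. Lowering T favours the exothermic direction — shift to the right.

right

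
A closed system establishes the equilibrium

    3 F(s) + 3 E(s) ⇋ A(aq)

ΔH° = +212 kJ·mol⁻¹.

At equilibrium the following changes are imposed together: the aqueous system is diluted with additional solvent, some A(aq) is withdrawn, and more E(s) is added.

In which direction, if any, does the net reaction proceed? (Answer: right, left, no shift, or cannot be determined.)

Dilution lowers every aqueous concentration by the same factor. Δn_aq = 1 − 0 = +1, so the system shifts toward the side with more dissolved moles — to the right.
Removing A (aq), a product, drives the reaction to the right.
E is a pure solid; its activity is 1 regardless of amount, so Q is unaffected — no shift from this change.
Only the nonzero effect(s) matter; the net shift is to the right.

right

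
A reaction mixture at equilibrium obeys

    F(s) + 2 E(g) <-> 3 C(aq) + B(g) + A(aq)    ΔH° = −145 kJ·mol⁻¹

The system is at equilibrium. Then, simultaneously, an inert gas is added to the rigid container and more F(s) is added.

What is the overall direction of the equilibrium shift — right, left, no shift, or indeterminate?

no shift

At constant volume, adding an inert gas leaves every reacting species' partial pressure unchanged, so Q is unchanged — no shift from this change.
F is a pure solid; its activity is 1 regardless of amount, so Q is unaffected — no shift from this change.
None of the changes alters Q relative to K, so there is no net shift.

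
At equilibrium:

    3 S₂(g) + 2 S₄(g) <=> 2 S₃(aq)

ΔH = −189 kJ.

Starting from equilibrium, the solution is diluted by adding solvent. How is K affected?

unchanged

The equilibrium constant depends only on temperature. This perturbation may move the position of equilibrium, but since T is unchanged, K itself is unchanged.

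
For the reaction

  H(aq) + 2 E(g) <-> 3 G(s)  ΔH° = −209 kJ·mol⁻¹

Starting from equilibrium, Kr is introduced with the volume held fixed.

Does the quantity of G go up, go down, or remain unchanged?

unchanged

At constant volume, adding an inert gas leaves every reacting species' partial pressure unchanged, so Q is unchanged — no shift from this change.
No net shift occurs, so the amount of G is unchanged.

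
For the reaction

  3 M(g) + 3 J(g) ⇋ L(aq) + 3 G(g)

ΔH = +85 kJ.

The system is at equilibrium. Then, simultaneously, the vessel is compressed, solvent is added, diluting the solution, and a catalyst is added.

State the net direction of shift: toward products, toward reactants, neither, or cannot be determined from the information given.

Gas moles: reactants 6, products 3 (Δn_gas = -3). Compression shifts the system toward the side with fewer moles of gas — to the right.
Dilution lowers every aqueous concentration by the same factor. Δn_aq = 1 − 0 = +1, so the system shifts toward the side with more dissolved moles — to the right.
A catalyst speeds both forward and reverse rates equally; it changes neither Q nor K — no shift from this change.
Only the nonzero effect(s) matter; the net shift is to the right.

right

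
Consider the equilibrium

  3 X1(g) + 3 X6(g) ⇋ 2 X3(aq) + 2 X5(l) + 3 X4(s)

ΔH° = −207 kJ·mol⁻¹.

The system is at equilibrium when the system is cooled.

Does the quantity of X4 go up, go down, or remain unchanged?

The forward reaction is exothermic. Lowering T favours the exothermic direction — shift to the right.
The net shift is to the right. X4 is a product, so its amount increases.

increases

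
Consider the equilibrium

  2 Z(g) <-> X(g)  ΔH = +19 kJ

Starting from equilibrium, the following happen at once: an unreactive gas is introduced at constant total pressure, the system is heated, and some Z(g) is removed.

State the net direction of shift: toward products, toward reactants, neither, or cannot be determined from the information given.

cannot be determined

Adding inert gas at constant total pressure expands the volume and lowers every reacting partial pressure. With Δn_gas = 1 − 2 = -1, Q moves away from K toward the side with fewer gas moles, so the system shifts toward the side with more gas moles — to the left.
The forward reaction is endothermic. Raising T favours the endothermic direction — shift to the right.
Removing Z (g), a reactant, drives the reaction to the left.
The individual effects push in opposite directions; without quantitative information the net direction cannot be determined.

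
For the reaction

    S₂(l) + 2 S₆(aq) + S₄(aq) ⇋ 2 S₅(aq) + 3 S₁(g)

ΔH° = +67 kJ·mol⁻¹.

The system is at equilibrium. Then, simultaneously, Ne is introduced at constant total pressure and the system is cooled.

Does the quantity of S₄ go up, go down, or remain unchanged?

Adding inert gas at constant total pressure expands the volume and lowers every reacting partial pressure. With Δn_gas = 3 − 0 = +3, Q moves away from K toward the side with fewer gas moles, so the system shifts toward the side with more gas moles — to the right.
The forward reaction is endothermic. Lowering T favours the exothermic direction — shift to the left.
The two effects oppose each other, so the net shift — and hence the change in S₄ — cannot be determined from the given information.

cannot be determined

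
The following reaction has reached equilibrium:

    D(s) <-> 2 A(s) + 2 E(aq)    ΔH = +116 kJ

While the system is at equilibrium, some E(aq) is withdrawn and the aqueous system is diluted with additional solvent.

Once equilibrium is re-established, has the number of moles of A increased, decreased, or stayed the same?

Removing E (aq), a product, drives the reaction to the right.
Dilution lowers every aqueous concentration by the same factor. Δn_aq = 2 − 0 = +2, so the system shifts toward the side with more dissolved moles — to the right.
The net shift is to the right. A is a product, so its amount increases.

increases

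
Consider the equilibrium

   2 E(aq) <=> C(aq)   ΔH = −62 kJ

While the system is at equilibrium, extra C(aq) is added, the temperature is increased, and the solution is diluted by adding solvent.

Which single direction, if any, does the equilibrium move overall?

left

Adding C (aq), a product, drives the reaction to the left.
The forward reaction is exothermic. Raising T favours the endothermic direction — shift to the left.
Dilution lowers every aqueous concentration by the same factor. Δn_aq = 1 − 2 = -1, so the system shifts toward the side with more dissolved moles — to the left.
All effects act in the same direction — net shift to the left.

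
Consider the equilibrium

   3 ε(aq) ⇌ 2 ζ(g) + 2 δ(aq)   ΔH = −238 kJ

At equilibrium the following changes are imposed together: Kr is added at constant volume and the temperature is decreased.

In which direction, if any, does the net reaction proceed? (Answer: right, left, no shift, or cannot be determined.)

At constant volume, adding an inert gas leaves every reacting species' partial pressure unchanged, so Q is unchanged — no shift from this change.
The forward reaction is exothermic. Lowering T favours the exothermic direction — shift to the right.
Only the nonzero effect(s) matter; the net shift is to the right.

right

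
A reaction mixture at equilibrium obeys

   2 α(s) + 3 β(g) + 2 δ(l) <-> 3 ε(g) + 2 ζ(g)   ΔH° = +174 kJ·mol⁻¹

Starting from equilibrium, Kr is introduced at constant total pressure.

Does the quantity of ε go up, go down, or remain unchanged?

Adding inert gas at constant total pressure expands the volume and lowers every reacting partial pressure. With Δn_gas = 5 − 3 = +2, Q moves away from K toward the side with fewer gas moles, so the system shifts toward the side with more gas moles — to the right.
The net shift is to the right. ε is a product, so its amount increases.

increases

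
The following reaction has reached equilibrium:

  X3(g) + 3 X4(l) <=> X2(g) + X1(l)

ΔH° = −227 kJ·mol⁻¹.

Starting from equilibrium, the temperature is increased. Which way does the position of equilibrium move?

left

The forward reaction is exothermic. Raising T favours the endothermic direction — shift to the left.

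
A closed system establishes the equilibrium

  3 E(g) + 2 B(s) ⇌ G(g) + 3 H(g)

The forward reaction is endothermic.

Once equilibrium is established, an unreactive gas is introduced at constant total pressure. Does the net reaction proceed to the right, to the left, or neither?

Adding inert gas at constant total pressure expands the volume and lowers every reacting partial pressure. With Δn_gas = 4 − 3 = +1, Q moves away from K toward the side with fewer gas moles, so the system shifts toward the side with more gas moles — to the right.

right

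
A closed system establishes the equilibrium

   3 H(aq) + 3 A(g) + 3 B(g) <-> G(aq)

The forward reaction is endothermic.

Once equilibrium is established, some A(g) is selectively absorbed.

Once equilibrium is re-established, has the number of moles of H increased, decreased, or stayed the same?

Removing A (g), a reactant, drives the reaction to the left.
The net shift is to the left. H is a reactant, so its amount increases.

increases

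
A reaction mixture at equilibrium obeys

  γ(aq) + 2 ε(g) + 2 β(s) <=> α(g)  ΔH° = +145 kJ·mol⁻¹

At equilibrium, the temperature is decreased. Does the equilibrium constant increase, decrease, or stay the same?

K depends on temperature via the van 't Hoff relation. The forward reaction is endothermic, so lowering T decreases K.

decreases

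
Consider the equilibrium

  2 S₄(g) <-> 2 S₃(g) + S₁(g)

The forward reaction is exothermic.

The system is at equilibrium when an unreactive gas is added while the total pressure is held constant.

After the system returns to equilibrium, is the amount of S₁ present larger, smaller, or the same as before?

Adding inert gas at constant total pressure expands the volume and lowers every reacting partial pressure. With Δn_gas = 3 − 2 = +1, Q moves away from K toward the side with fewer gas moles, so the system shifts toward the side with more gas moles — to the right.
The net shift is to the right. S₁ is a product, so its amount increases.

increases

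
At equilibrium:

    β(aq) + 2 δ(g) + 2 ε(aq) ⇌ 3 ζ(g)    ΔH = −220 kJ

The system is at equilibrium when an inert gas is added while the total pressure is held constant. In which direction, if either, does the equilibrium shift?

Adding inert gas at constant total pressure expands the volume and lowers every reacting partial pressure. With Δn_gas = 3 − 2 = +1, Q moves away from K toward the side with fewer gas moles, so the system shifts toward the side with more gas moles — to the right.

right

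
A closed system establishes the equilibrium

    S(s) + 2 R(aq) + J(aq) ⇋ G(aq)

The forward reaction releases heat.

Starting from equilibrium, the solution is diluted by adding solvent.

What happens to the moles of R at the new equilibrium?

Dilution lowers every aqueous concentration by the same factor. Δn_aq = 1 − 3 = -2, so the system shifts toward the side with more dissolved moles — to the left.
The net shift is to the left. R is a reactant, so its amount increases.

increases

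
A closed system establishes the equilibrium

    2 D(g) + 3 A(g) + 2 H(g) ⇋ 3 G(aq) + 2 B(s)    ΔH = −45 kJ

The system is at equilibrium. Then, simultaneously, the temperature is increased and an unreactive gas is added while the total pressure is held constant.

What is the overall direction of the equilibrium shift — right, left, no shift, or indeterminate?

left

The forward reaction is exothermic. Raising T favours the endothermic direction — shift to the left.
Adding inert gas at constant total pressure expands the volume and lowers every reacting partial pressure. With Δn_gas = 0 − 7 = -7, Q moves away from K toward the side with fewer gas moles, so the system shifts toward the side with more gas moles — to the left.
All effects act in the same direction — net shift to the left.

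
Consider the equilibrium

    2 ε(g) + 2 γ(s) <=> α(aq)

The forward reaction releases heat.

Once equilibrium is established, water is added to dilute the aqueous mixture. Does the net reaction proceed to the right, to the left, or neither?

right

Dilution lowers every aqueous concentration by the same factor. Δn_aq = 1 − 0 = +1, so the system shifts toward the side with more dissolved moles — to the right.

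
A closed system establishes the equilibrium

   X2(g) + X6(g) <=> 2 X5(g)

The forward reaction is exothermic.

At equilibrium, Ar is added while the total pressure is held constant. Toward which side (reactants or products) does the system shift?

no shift

Adding inert gas at constant total pressure expands the volume, scaling every reacting partial pressure by the same factor. Δn_gas = 2 − 2 = 0, so Q is unchanged — no shift.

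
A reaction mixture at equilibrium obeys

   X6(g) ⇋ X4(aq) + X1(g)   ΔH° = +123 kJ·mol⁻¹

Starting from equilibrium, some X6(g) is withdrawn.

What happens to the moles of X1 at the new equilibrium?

decreases

Removing X6 (g), a reactant, drives the reaction to the left.
The net shift is to the left. X1 is a product, so its amount decreases.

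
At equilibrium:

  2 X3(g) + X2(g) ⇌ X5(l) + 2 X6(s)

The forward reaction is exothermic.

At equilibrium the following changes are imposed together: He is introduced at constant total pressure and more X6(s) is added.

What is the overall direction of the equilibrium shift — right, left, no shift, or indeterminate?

Adding inert gas at constant total pressure expands the volume and lowers every reacting partial pressure. With Δn_gas = 0 − 3 = -3, Q moves away from K toward the side with fewer gas moles, so the system shifts toward the side with more gas moles — to the left.
X6 is a pure solid; its activity is 1 regardless of amount, so Q is unaffected — no shift from this change.
Only the nonzero effect(s) matter; the net shift is to the left.

left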